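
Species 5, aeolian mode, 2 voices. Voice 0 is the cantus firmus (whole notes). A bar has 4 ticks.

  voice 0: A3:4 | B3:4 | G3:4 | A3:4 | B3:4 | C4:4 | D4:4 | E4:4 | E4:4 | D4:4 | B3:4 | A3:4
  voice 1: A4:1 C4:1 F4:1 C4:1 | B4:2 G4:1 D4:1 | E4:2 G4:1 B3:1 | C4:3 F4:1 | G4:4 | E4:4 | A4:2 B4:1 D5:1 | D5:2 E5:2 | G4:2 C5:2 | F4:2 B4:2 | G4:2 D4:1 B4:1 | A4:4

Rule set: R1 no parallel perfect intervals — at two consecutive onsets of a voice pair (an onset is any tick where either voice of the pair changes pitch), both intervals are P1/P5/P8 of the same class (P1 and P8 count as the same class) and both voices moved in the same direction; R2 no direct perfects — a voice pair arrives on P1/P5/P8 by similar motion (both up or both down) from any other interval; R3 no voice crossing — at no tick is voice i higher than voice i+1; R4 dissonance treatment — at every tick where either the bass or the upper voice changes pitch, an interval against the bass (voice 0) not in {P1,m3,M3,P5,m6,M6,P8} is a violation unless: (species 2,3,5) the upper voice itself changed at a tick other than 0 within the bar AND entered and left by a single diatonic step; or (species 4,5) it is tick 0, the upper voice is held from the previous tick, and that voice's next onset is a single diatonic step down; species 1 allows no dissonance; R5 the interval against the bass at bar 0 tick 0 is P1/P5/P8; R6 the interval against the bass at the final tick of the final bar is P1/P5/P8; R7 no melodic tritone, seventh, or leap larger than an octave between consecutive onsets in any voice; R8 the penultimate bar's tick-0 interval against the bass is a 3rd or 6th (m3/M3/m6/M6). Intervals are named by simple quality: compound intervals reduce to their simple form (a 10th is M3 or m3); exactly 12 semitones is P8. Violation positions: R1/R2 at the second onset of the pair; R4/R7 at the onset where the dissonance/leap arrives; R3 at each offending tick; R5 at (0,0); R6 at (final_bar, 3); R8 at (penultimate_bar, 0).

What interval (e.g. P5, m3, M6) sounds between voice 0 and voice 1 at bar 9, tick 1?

voice 0=D4 voice 1=F4 -> m3

m3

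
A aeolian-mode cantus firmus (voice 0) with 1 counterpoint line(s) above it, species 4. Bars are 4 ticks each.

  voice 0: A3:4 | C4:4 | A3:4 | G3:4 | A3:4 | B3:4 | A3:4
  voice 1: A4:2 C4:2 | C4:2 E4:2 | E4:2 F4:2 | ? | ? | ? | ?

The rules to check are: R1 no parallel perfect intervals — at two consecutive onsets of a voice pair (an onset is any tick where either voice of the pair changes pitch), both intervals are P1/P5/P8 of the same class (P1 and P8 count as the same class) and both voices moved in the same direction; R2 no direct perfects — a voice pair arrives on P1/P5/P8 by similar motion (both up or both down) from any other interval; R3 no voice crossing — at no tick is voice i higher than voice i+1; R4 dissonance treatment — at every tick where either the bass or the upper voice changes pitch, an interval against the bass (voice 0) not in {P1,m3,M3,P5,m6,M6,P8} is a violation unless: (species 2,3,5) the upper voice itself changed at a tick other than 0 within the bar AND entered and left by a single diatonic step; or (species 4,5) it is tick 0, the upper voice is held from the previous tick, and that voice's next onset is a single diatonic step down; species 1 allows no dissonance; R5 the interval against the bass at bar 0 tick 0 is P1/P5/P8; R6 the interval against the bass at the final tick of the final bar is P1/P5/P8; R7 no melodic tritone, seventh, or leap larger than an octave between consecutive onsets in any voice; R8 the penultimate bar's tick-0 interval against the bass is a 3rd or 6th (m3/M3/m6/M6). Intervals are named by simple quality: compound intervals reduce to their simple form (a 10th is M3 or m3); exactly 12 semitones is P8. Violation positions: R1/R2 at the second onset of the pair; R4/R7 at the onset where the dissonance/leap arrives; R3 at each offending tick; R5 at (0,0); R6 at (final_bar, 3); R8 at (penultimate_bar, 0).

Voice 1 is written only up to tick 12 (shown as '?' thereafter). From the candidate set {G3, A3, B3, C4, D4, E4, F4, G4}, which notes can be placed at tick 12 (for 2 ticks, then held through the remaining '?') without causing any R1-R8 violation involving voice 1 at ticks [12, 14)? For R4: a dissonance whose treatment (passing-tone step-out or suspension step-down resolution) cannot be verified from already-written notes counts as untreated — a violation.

{E4, G4}

G3: violates R2,R7
A3: violates R4
B3: violates R7
C4: violates R4
D4: violates R2
E4: legal
F4: violates R4
G4: legal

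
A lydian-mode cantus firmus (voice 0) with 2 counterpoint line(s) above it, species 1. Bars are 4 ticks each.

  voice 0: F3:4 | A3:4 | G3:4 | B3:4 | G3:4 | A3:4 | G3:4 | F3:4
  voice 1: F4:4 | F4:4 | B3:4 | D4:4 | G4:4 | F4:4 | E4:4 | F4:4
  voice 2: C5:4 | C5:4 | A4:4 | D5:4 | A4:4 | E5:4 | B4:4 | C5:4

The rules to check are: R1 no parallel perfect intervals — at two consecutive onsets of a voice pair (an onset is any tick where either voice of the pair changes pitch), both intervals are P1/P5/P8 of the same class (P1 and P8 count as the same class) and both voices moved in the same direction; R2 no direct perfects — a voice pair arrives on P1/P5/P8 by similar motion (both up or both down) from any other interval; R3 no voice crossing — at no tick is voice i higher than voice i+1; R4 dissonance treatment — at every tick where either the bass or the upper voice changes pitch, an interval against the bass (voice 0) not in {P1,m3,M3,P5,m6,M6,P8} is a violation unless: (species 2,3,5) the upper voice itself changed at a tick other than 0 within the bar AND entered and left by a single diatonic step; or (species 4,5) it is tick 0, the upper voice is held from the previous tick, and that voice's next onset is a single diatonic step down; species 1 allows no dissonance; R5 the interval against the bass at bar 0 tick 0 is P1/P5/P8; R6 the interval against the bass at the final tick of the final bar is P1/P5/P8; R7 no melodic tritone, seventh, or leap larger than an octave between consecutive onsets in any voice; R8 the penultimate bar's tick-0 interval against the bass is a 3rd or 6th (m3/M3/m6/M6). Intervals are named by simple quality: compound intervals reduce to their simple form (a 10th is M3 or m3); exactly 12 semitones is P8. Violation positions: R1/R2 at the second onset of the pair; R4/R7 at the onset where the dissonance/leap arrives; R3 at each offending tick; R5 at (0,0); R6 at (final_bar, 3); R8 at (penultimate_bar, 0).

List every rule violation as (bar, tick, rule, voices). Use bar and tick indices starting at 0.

bar 0: v0=F3 v1=F4 v2=C5 downbeat P5
bar 1: v0=A3 v1=F4 v2=C5 downbeat m3
bar 2: v0=G3 v1=B3 v2=A4 downbeat M2
bar 3: v0=B3 v1=D4 v2=D5 downbeat m3
bar 4: v0=G3 v1=G4 v2=A4 downbeat M2
bar 5: v0=A3 v1=F4 v2=E5 downbeat P5
bar 6: v0=G3 v1=E4 v2=B4 downbeat M3
bar 7: v0=F3 v1=F4 v2=C5 downbeat P5
  -> R4 @ bar 2 tick 0 v(0, 2): G3/A4 M2 untreated
  -> R7 @ bar 2 tick 0 v(1,): F4->B3 leap 6st
  -> R2 @ bar 3 tick 0 v(1, 2): B3/A4 m7 -> D4/D5 P8 similar
  -> R4 @ bar 4 tick 0 v(0, 2): G3/A4 M2 untreated
  -> R2 @ bar 5 tick 0 v(0, 2): G3/A4 M2 -> A3/E5 P5 similar
  -> R2 @ bar 6 tick 0 v(1, 2): F4/E5 M7 -> E4/B4 P5 similar
  -> R1 @ bar 7 tick 0 v(1, 2): E4/B4 P5 -> F4/C5 P5 similar

(2, 0, R4, (0, 2))
(2, 0, R7, (1,))
(3, 0, R2, (1, 2))
(4, 0, R4, (0, 2))
(5, 0, R2, (0, 2))
(6, 0, R2, (1, 2))
(7, 0, R1, (1, 2))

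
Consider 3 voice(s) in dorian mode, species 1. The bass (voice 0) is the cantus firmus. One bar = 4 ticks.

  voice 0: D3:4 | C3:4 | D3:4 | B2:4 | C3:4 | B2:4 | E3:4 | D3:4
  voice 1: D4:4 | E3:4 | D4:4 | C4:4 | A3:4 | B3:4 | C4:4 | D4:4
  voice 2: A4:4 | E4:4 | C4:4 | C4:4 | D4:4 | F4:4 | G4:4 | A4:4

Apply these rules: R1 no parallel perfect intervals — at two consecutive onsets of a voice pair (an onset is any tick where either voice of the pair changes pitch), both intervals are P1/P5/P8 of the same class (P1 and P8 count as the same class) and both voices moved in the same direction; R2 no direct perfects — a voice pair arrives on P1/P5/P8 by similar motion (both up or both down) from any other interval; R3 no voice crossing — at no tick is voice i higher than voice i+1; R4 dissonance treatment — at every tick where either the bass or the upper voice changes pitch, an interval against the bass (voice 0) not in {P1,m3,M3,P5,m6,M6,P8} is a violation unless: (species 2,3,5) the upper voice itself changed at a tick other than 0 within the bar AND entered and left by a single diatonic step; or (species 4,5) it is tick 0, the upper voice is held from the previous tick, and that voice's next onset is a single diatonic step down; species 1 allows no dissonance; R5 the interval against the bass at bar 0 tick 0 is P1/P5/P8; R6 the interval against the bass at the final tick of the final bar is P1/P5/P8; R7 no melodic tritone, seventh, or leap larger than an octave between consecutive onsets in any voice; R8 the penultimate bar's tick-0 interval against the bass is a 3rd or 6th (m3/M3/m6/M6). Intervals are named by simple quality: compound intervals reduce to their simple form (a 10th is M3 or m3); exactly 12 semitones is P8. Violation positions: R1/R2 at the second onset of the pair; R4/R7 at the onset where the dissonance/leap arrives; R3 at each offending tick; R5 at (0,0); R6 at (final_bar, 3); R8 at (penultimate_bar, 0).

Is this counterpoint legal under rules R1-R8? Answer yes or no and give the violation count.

No (15 violations)

bar 0: v0=D3 v1=D4 v2=A4 (P5)
bar 1: v0=C3 v1=E3 v2=E4 (M3)
bar 2: v0=D3 v1=D4 v2=C4 (m7)
bar 3: v0=B2 v1=C4 v2=C4 (m2)
bar 4: v0=C3 v1=A3 v2=D4 (M2)
bar 5: v0=B2 v1=B3 v2=F4 (TT)
bar 6: v0=E3 v1=C4 v2=G4 (m3)
bar 7: v0=D3 v1=D4 v2=A4 (P5)
  R2 @ bar1.0: D4/A4 P5 -> E3/E4 P8 similar
  R7 @ bar1.0: D4->E3 leap 10st
  R2 @ bar2.0: C3/E3 M3 -> D3/D4 P8 similar
  R3 @ bar2.0: D4 above C4
  R4 @ bar2.0: D3/C4 m7 untreated
  R7 @ bar2.0: E3->D4 leap 10st
  R3 @ bar2.1: D4 above C4
  R3 @ bar2.2: D4 above C4
  R3 @ bar2.3: D4 above C4
  R4 @ bar3.0: B2/C4 m2 untreated
  R4 @ bar3.0: B2/C4 m2 untreated
  R4 @ bar4.0: C3/D4 M2 untreated
  R4 @ bar5.0: B2/F4 TT untreated
  R2 @ bar6.0: B3/F4 TT -> C4/G4 P5 similar
  R1 @ bar7.0: C4/G4 P5 -> D4/A4 P5 similar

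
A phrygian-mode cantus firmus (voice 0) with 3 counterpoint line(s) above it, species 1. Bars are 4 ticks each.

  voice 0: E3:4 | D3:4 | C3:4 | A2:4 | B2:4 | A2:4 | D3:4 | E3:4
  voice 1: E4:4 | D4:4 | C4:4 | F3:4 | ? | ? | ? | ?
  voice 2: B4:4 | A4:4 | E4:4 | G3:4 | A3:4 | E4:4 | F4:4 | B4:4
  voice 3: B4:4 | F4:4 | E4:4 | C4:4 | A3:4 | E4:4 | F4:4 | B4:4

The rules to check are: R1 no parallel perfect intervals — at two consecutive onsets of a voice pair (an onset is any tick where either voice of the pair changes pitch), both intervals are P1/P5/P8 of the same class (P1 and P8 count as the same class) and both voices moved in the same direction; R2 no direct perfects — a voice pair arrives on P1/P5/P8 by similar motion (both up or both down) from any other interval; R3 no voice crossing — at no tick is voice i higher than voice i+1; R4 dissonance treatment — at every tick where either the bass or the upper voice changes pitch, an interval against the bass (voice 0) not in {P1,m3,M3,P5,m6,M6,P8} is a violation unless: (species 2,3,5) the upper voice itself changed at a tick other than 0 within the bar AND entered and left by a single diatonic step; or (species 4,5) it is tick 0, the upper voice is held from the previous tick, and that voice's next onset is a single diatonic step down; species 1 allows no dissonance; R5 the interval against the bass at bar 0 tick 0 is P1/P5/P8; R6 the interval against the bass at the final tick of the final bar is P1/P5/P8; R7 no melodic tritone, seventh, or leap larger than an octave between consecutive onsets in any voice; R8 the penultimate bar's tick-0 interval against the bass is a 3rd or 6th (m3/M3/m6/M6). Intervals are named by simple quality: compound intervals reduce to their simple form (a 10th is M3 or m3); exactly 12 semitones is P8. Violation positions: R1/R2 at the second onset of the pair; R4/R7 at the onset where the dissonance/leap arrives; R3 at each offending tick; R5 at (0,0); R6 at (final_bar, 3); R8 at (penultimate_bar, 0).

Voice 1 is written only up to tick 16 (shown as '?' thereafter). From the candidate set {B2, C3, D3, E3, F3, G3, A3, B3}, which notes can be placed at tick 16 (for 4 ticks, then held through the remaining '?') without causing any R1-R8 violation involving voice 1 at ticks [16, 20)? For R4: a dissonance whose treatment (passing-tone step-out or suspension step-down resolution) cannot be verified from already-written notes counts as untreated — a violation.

B2: violates R7
C3: violates R4
D3: violates R1
E3: violates R4
F3: violates R4
G3: legal
A3: violates R2,R4
B3: violates R2,R3,R7

{G3}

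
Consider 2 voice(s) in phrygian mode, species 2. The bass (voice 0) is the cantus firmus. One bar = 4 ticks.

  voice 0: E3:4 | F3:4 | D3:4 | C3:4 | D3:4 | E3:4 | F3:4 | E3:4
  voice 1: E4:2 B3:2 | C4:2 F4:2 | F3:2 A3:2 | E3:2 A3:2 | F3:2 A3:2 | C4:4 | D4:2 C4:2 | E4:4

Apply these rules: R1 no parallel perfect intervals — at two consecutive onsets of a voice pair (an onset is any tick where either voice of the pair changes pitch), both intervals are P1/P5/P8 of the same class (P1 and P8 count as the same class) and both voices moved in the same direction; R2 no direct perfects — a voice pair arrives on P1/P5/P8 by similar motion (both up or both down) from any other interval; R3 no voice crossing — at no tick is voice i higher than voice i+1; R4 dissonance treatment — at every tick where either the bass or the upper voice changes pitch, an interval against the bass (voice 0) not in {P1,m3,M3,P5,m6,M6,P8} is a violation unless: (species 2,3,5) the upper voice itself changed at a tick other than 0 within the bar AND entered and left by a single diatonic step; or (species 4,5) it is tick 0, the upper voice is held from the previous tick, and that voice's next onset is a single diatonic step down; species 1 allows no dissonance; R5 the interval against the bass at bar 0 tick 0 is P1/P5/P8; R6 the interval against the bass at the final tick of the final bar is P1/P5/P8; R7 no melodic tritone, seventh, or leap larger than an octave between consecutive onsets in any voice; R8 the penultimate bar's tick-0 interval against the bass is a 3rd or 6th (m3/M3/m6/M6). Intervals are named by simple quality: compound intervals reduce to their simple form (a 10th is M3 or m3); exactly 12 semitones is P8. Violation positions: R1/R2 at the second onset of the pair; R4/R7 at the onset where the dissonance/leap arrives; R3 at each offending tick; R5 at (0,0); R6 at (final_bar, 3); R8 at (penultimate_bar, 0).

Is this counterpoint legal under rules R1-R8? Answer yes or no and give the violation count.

bar 0: v0=E3 v1=E4 (P8)
bar 1: v0=F3 v1=C4 (P5)
bar 2: v0=D3 v1=F3 (m3)
bar 3: v0=C3 v1=E3 (M3)
bar 4: v0=D3 v1=F3 (m3)
bar 5: v0=E3 v1=C4 (m6)
bar 6: v0=F3 v1=D4 (M6)
bar 7: v0=E3 v1=E4 (P8)
  R1 @ bar1.0: E3/B3 P5 -> F3/C4 P5 similar

No (1 violations)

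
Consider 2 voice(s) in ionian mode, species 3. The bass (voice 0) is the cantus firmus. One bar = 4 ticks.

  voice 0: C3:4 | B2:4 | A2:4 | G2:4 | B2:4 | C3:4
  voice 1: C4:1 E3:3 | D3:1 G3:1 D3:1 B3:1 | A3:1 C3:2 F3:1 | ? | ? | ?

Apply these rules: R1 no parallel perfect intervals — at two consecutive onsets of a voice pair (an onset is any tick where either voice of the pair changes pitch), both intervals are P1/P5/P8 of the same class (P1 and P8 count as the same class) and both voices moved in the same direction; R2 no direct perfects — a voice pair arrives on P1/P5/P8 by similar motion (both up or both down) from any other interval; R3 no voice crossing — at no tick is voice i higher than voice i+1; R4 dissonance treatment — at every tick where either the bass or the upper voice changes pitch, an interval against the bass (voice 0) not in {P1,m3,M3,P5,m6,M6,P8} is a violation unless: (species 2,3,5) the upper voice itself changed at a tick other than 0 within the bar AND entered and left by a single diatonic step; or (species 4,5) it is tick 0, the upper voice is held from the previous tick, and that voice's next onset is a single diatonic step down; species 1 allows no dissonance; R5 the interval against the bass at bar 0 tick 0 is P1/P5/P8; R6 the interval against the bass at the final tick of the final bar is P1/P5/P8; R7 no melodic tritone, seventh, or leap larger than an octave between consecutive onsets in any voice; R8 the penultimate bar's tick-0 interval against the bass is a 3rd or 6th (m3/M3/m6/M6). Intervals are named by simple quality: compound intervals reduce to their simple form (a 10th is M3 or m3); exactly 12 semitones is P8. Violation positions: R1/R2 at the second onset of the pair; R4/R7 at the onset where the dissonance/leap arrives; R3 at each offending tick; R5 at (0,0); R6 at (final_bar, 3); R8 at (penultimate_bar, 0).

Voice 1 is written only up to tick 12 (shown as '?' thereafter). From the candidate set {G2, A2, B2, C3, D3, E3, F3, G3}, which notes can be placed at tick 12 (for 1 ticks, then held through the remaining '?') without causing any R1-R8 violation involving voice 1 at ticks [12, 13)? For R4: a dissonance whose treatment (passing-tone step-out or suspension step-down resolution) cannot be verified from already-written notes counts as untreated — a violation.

{E3, G3}

G2: violates R2,R7
A2: violates R4
B2: violates R7
C3: violates R4
D3: violates R2
E3: legal
F3: violates R4
G3: legal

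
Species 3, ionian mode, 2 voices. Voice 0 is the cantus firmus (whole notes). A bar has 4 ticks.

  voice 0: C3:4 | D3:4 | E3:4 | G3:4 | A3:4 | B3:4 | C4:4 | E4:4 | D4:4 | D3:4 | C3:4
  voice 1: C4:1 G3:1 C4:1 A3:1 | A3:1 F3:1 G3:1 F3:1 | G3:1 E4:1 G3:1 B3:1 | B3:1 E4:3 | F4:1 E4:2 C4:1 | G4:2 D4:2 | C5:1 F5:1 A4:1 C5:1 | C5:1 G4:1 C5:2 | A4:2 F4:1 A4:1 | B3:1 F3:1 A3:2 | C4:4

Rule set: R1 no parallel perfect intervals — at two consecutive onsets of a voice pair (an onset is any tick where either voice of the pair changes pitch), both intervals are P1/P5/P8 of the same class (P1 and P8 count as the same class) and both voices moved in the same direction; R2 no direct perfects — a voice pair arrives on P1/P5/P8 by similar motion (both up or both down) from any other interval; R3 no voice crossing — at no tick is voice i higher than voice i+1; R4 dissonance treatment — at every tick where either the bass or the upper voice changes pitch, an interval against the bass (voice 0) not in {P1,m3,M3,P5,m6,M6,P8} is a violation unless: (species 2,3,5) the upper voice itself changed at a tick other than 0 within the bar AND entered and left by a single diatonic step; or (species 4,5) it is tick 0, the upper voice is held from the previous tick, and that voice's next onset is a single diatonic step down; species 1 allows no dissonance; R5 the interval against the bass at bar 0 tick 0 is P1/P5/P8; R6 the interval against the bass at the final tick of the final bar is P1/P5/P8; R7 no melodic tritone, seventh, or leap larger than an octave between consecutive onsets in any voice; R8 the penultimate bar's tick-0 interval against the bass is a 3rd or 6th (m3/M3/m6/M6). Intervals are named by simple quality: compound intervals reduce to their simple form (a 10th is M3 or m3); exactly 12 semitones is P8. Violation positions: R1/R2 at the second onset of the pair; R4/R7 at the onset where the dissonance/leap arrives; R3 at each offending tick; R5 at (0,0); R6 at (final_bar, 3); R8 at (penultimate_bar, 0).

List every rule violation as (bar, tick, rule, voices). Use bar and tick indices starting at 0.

bar 0: v0=C3 v1=C4 downbeat P8
bar 1: v0=D3 v1=A3 downbeat P5
bar 2: v0=E3 v1=G3 downbeat m3
bar 3: v0=G3 v1=B3 downbeat M3
bar 4: v0=A3 v1=F4 downbeat m6
bar 5: v0=B3 v1=G4 downbeat m6
bar 6: v0=C4 v1=C5 downbeat P8
bar 7: v0=E4 v1=C5 downbeat m6
bar 8: v0=D4 v1=A4 downbeat P5
bar 9: v0=D3 v1=B3 downbeat M6
bar 10: v0=C3 v1=C4 downbeat P8
  -> R2 @ bar 6 tick 0 v(0, 1): B3/D4 m3 -> C4/C5 P8 similar
  -> R7 @ bar 6 tick 0 v(1,): D4->C5 leap 10st
  -> R4 @ bar 6 tick 1 v(0, 1): C4/F5 P4 untreated
  -> R2 @ bar 8 tick 0 v(0, 1): E4/C5 m6 -> D4/A4 P5 similar
  -> R7 @ bar 9 tick 0 v(1,): A4->B3 leap 10st
  -> R7 @ bar 9 tick 1 v(1,): B3->F3 leap 6st

(6, 0, R2, (0, 1))
(6, 0, R7, (1,))
(6, 1, R4, (0, 1))
(8, 0, R2, (0, 1))
(9, 0, R7, (1,))
(9, 1, R7, (1,))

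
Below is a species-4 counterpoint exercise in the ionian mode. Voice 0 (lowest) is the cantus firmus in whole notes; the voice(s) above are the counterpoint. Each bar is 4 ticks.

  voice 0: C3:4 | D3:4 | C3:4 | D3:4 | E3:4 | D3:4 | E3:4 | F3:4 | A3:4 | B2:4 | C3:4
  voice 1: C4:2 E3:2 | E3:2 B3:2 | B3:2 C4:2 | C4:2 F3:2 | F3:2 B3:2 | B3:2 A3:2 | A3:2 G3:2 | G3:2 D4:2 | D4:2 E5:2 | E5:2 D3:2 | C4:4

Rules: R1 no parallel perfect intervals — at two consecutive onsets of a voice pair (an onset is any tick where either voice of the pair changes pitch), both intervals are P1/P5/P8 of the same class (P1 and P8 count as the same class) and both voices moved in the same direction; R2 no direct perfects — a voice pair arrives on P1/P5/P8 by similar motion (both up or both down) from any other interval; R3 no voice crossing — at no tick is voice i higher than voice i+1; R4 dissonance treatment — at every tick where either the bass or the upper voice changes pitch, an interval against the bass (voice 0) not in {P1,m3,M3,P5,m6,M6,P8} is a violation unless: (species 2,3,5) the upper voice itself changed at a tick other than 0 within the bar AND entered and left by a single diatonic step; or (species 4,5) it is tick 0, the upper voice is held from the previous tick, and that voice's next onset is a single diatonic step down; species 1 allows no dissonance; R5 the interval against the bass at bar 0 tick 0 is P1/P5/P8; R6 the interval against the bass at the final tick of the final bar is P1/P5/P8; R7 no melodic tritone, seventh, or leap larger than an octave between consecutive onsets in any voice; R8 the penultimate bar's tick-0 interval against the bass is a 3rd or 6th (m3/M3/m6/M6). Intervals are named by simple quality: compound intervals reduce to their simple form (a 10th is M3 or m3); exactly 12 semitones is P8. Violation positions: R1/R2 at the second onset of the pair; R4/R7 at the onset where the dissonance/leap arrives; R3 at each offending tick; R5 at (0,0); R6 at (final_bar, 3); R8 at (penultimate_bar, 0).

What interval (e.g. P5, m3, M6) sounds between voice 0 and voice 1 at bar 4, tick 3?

P5

voice 0=E3 voice 1=B3 -> P5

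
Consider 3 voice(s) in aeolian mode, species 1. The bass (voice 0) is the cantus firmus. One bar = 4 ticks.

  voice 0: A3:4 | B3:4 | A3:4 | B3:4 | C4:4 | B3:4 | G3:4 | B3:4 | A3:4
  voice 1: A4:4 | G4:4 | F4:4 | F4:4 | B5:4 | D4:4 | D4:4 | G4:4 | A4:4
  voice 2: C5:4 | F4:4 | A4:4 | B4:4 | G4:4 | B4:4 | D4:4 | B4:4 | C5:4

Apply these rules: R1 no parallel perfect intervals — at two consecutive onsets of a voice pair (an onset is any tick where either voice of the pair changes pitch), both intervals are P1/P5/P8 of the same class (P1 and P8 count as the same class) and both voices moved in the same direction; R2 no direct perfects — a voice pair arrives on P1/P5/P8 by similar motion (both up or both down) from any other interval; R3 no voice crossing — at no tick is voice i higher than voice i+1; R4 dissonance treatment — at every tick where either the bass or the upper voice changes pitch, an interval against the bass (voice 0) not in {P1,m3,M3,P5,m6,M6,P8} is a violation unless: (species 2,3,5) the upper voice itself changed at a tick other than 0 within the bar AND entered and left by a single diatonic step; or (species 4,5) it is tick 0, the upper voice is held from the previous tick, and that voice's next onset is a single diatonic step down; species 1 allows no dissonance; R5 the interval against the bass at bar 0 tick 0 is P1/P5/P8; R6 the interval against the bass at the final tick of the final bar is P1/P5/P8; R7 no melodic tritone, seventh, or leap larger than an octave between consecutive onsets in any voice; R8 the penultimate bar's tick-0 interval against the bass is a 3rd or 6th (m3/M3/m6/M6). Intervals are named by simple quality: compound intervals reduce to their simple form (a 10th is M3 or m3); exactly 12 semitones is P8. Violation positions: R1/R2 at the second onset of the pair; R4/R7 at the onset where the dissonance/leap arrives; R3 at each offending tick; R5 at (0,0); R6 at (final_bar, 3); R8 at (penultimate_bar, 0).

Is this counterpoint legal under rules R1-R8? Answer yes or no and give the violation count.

No (19 violations)

bar 0: v0=A3 v1=A4 v2=C5 (m3)
bar 1: v0=B3 v1=G4 v2=F4 (TT)
bar 2: v0=A3 v1=F4 v2=A4 (P8)
bar 3: v0=B3 v1=F4 v2=B4 (P8)
bar 4: v0=C4 v1=B5 v2=G4 (P5)
bar 5: v0=B3 v1=D4 v2=B4 (P8)
bar 6: v0=G3 v1=D4 v2=D4 (P5)
bar 7: v0=B3 v1=G4 v2=B4 (P8)
bar 8: v0=A3 v1=A4 v2=C5 (m3)
  R5 @ bar0.0: opens on m3
  R3 @ bar1.0: G4 above F4
  R4 @ bar1.0: B3/F4 TT untreated
  R3 @ bar1.1: G4 above F4
  R3 @ bar1.2: G4 above F4
  R3 @ bar1.3: G4 above F4
  R1 @ bar3.0: A3/A4 P8 -> B3/B4 P8 similar
  R4 @ bar3.0: B3/F4 TT untreated
  R3 @ bar4.0: B5 above G4
  R4 @ bar4.0: C4/B5 M7 untreated
  R7 @ bar4.0: F4->B5 leap 18st
  R3 @ bar4.1: B5 above G4
  R3 @ bar4.2: B5 above G4
  R3 @ bar4.3: B5 above G4
  R7 @ bar5.0: B5->D4 leap 21st
  R2 @ bar6.0: B3/B4 P8 -> G3/D4 P5 similar
  R2 @ bar7.0: G3/D4 P5 -> B3/B4 P8 similar
  R8 @ bar7.0: penult P8 not 3rd/6th
  R6 @ bar8.3: closes on m3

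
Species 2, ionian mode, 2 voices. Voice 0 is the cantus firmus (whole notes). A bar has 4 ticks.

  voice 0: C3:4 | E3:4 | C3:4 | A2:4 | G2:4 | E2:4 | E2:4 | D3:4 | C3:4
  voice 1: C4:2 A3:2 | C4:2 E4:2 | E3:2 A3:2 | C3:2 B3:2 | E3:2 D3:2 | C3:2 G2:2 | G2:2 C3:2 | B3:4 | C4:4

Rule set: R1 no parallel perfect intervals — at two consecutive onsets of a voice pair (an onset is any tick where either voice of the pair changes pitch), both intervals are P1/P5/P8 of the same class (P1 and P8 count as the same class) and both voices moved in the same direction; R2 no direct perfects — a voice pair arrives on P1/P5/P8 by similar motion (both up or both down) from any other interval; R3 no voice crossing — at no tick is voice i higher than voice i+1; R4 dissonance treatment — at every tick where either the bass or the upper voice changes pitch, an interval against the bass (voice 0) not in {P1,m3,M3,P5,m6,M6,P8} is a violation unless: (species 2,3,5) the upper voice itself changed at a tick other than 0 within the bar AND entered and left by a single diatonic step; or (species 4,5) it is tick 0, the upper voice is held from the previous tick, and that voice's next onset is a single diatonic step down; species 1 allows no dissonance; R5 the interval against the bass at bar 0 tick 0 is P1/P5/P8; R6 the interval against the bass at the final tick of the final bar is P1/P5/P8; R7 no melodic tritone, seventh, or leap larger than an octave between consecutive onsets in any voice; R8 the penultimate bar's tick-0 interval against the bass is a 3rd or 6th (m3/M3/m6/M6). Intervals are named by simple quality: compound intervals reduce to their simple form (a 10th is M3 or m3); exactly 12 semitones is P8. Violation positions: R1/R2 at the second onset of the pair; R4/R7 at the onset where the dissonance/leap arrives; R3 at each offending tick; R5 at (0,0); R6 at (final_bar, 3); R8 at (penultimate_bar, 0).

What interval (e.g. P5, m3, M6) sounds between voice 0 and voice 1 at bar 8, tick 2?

voice 0=C3 voice 1=C4 -> P8

P8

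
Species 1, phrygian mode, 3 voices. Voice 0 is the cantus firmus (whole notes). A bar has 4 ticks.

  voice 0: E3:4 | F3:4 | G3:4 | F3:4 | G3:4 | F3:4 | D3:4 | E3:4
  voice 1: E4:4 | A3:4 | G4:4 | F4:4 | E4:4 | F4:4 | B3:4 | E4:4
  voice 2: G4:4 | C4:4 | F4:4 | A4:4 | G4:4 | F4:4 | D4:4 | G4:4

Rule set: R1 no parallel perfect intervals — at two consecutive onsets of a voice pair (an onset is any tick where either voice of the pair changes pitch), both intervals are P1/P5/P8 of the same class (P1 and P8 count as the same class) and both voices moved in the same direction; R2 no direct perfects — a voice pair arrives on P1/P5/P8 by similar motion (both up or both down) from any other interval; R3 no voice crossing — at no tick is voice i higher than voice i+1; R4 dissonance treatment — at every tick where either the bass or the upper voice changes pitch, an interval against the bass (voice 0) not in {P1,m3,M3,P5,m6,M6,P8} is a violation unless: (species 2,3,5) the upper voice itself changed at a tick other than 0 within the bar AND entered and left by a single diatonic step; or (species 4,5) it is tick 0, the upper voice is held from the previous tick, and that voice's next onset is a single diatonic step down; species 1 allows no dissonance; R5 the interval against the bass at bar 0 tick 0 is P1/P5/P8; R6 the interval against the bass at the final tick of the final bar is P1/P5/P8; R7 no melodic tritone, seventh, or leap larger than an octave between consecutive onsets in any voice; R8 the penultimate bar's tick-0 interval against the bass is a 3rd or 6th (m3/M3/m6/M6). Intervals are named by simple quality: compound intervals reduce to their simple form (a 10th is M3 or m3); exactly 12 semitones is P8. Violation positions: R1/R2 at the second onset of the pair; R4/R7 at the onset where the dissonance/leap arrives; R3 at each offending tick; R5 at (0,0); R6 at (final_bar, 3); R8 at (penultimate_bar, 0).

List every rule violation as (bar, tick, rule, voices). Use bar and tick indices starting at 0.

(0, 0, R5, (0, 2))
(2, 0, R2, (0, 1))
(2, 0, R3, (1, 2))
(2, 0, R4, (0, 2))
(2, 0, R7, (1,))
(2, 1, R3, (1, 2))
(2, 2, R3, (1, 2))
(2, 3, R3, (1, 2))
(3, 0, R1, (0, 1))
(5, 0, R1, (0, 2))
(6, 0, R1, (0, 2))
(6, 0, R7, (1,))
(6, 0, R8, (0, 2))
(7, 0, R2, (0, 1))
(7, 3, R6, (0, 2))

bar 0: v0=E3 v1=E4 v2=G4 downbeat m3
bar 1: v0=F3 v1=A3 v2=C4 downbeat P5
bar 2: v0=G3 v1=G4 v2=F4 downbeat m7
bar 3: v0=F3 v1=F4 v2=A4 downbeat M3
bar 4: v0=G3 v1=E4 v2=G4 downbeat P8
bar 5: v0=F3 v1=F4 v2=F4 downbeat P8
bar 6: v0=D3 v1=B3 v2=D4 downbeat P8
bar 7: v0=E3 v1=E4 v2=G4 downbeat m3
  -> R5 @ bar 0 tick 0 v(0, 2): opens on m3
  -> R2 @ bar 2 tick 0 v(0, 1): F3/A3 M3 -> G3/G4 P8 similar
  -> R3 @ bar 2 tick 0 v(1, 2): G4 above F4
  -> R4 @ bar 2 tick 0 v(0, 2): G3/F4 m7 untreated
  -> R7 @ bar 2 tick 0 v(1,): A3->G4 leap 10st
  -> R3 @ bar 2 tick 1 v(1, 2): G4 above F4
  -> R3 @ bar 2 tick 2 v(1, 2): G4 above F4
  -> R3 @ bar 2 tick 3 v(1, 2): G4 above F4
  -> R1 @ bar 3 tick 0 v(0, 1): G3/G4 P8 -> F3/F4 P8 similar
  -> R1 @ bar 5 tick 0 v(0, 2): G3/G4 P8 -> F3/F4 P8 similar
  -> R1 @ bar 6 tick 0 v(0, 2): F3/F4 P8 -> D3/D4 P8 similar
  -> R7 @ bar 6 tick 0 v(1,): F4->B3 leap 6st
  -> R8 @ bar 6 tick 0 v(0, 2): penult P8 not 3rd/6th
  -> R2 @ bar 7 tick 0 v(0, 1): D3/B3 M6 -> E3/E4 P8 similar
  -> R6 @ bar 7 tick 3 v(0, 2): closes on m3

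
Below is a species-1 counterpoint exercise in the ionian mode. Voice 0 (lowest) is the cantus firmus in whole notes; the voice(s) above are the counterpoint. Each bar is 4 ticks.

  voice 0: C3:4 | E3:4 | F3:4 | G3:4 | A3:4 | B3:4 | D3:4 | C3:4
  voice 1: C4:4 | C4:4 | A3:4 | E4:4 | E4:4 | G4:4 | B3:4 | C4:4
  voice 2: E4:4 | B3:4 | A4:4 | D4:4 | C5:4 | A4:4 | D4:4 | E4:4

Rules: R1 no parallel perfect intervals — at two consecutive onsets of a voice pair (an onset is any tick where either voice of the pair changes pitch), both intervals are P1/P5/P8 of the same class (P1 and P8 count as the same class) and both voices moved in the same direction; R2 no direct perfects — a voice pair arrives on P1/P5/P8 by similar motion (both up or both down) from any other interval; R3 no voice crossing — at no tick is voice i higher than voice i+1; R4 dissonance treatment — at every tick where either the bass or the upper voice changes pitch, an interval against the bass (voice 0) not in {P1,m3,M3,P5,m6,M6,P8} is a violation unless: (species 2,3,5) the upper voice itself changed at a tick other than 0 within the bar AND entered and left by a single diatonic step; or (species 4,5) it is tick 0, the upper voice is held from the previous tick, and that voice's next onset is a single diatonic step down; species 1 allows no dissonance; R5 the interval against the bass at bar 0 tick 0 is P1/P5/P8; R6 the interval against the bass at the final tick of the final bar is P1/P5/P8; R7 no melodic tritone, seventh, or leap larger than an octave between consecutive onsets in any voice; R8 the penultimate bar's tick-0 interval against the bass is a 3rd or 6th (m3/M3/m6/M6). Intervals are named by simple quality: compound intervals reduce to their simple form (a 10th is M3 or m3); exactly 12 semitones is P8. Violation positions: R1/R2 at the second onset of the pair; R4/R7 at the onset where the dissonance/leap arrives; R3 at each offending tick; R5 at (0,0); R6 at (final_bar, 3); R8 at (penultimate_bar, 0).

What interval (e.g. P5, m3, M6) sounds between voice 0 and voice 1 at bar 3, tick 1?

voice 0=G3 voice 1=E4 -> M6

M6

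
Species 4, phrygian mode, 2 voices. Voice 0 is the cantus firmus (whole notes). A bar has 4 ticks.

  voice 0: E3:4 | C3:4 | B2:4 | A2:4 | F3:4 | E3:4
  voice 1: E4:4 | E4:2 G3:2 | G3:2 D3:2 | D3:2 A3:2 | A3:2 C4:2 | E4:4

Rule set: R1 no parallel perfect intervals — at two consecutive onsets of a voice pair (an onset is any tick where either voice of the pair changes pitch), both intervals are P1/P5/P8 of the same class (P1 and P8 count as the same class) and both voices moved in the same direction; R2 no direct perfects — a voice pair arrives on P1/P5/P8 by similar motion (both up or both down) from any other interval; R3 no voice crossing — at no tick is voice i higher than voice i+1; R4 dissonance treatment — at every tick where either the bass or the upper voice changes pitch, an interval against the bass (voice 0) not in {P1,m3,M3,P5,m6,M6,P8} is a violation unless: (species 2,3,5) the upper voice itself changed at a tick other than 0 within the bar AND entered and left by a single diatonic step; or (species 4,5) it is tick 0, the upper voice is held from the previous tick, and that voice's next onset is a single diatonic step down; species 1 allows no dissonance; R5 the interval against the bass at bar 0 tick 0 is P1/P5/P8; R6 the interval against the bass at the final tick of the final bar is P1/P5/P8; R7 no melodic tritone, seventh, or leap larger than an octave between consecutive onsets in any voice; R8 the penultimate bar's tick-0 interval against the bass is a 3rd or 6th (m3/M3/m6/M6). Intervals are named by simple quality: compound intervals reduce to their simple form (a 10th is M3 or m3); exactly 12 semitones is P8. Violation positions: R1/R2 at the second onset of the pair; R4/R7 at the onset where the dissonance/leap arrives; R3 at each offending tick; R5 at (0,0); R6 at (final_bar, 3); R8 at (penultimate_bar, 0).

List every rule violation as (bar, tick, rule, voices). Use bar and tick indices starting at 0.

bar 0: v0=E3 v1=E4 downbeat P8
bar 1: v0=C3 v1=E4 downbeat M3
bar 2: v0=B2 v1=G3 downbeat m6
bar 3: v0=A2 v1=D3 downbeat P4
bar 4: v0=F3 v1=A3 downbeat M3
bar 5: v0=E3 v1=E4 downbeat P8
  -> R4 @ bar 3 tick 0 v(0, 1): A2/D3 P4 untreated

(3, 0, R4, (0, 1))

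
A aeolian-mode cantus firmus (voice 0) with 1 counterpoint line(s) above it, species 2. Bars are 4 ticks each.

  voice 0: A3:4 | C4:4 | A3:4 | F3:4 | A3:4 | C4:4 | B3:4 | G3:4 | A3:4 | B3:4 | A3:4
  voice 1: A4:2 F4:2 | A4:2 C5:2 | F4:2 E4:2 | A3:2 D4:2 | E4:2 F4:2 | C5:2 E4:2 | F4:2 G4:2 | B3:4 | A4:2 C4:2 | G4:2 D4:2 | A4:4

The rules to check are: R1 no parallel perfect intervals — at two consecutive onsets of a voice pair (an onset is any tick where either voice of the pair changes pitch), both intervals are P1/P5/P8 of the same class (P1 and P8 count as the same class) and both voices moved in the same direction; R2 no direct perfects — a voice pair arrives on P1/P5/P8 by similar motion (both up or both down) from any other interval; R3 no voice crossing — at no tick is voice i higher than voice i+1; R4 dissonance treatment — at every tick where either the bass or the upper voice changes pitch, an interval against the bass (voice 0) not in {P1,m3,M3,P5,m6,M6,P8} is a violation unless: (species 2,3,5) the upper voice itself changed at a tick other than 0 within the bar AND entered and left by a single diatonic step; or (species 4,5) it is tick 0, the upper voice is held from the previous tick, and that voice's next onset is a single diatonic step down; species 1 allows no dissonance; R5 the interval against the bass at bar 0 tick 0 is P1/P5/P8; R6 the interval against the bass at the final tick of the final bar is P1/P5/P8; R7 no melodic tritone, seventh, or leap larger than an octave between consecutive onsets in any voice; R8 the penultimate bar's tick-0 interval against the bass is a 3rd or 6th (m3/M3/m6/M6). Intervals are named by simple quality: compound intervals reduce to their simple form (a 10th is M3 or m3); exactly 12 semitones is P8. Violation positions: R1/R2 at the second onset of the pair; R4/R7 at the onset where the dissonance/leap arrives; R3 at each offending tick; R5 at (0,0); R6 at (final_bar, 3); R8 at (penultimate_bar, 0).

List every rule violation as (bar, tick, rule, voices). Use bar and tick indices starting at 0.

(4, 0, R2, (0, 1))
(5, 0, R2, (0, 1))
(6, 0, R4, (0, 1))
(8, 0, R2, (0, 1))
(8, 0, R7, (1,))

bar 0: v0=A3 v1=A4 downbeat P8
bar 1: v0=C4 v1=A4 downbeat M6
bar 2: v0=A3 v1=F4 downbeat m6
bar 3: v0=F3 v1=A3 downbeat M3
bar 4: v0=A3 v1=E4 downbeat P5
bar 5: v0=C4 v1=C5 downbeat P8
bar 6: v0=B3 v1=F4 downbeat TT
bar 7: v0=G3 v1=B3 downbeat M3
bar 8: v0=A3 v1=A4 downbeat P8
bar 9: v0=B3 v1=G4 downbeat m6
bar 10: v0=A3 v1=A4 downbeat P8
  -> R2 @ bar 4 tick 0 v(0, 1): F3/D4 M6 -> A3/E4 P5 similar
  -> R2 @ bar 5 tick 0 v(0, 1): A3/F4 m6 -> C4/C5 P8 similar
  -> R4 @ bar 6 tick 0 v(0, 1): B3/F4 TT untreated
  -> R2 @ bar 8 tick 0 v(0, 1): G3/B3 M3 -> A3/A4 P8 similar
  -> R7 @ bar 8 tick 0 v(1,): B3->A4 leap 10st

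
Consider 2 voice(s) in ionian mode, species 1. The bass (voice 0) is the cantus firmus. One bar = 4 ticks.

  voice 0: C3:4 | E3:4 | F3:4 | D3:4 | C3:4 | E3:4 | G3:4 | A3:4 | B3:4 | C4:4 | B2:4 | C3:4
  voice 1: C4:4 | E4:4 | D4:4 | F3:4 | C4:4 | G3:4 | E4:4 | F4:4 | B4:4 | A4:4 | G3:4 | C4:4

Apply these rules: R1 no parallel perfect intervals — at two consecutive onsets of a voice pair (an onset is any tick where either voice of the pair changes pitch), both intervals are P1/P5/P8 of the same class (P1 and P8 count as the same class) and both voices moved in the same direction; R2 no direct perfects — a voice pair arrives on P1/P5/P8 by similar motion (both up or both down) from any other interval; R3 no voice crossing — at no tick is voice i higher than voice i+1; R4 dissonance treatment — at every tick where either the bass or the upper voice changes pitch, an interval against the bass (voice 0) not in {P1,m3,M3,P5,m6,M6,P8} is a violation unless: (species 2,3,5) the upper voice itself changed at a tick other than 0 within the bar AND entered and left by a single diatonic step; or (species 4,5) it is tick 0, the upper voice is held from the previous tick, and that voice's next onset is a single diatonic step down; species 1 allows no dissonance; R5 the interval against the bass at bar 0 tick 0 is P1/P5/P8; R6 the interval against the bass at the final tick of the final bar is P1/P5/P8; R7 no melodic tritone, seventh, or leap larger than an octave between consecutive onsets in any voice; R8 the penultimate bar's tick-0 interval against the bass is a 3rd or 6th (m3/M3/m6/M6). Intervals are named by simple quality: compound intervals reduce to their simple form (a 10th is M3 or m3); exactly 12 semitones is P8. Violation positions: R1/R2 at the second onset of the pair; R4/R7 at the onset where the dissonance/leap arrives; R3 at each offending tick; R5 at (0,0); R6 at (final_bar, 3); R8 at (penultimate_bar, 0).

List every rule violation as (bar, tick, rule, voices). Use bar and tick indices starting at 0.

bar 0: v0=C3 v1=C4 downbeat P8
bar 1: v0=E3 v1=E4 downbeat P8
bar 2: v0=F3 v1=D4 downbeat M6
bar 3: v0=D3 v1=F3 downbeat m3
bar 4: v0=C3 v1=C4 downbeat P8
bar 5: v0=E3 v1=G3 downbeat m3
bar 6: v0=G3 v1=E4 downbeat M6
bar 7: v0=A3 v1=F4 downbeat m6
bar 8: v0=B3 v1=B4 downbeat P8
bar 9: v0=C4 v1=A4 downbeat M6
bar 10: v0=B2 v1=G3 downbeat m6
bar 11: v0=C3 v1=C4 downbeat P8
  -> R1 @ bar 1 tick 0 v(0, 1): C3/C4 P8 -> E3/E4 P8 similar
  -> R2 @ bar 8 tick 0 v(0, 1): A3/F4 m6 -> B3/B4 P8 similar
  -> R7 @ bar 8 tick 0 v(1,): F4->B4 leap 6st
  -> R7 @ bar 10 tick 0 v(0,): C4->B2 leap 13st
  -> R7 @ bar 10 tick 0 v(1,): A4->G3 leap 14st
  -> R2 @ bar 11 tick 0 v(0, 1): B2/G3 m6 -> C3/C4 P8 similar

(1, 0, R1, (0, 1))
(8, 0, R2, (0, 1))
(8, 0, R7, (1,))
(10, 0, R7, (0,))
(10, 0, R7, (1,))
(11, 0, R2, (0, 1))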